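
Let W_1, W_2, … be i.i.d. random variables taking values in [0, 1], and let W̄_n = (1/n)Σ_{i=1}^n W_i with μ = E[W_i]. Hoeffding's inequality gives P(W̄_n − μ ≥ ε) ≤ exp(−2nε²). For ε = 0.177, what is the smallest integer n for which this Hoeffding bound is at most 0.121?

34

Require exp(−2nε²) ≤ 0.121, i.e. 2nε² ≥ ln(1/0.121) = 2.111965.
So n ≥ 2.111965 / (2·0.177²) = 33.706.
The smallest integer n is 34.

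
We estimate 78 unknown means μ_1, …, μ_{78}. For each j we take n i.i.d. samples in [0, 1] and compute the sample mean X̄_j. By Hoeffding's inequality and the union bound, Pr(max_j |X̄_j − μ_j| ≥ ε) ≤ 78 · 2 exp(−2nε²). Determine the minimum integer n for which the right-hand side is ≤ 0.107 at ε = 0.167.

131

Need 2·78·exp(−2nε²) ≤ 0.107, i.e. exp(−2nε²) ≤ 0.107/156.
So 2nε² ≥ ln(156/0.107) = 7.284782.
Hence n ≥ 7.284782/(2·0.167²) = 130.603.
The smallest integer n is 131.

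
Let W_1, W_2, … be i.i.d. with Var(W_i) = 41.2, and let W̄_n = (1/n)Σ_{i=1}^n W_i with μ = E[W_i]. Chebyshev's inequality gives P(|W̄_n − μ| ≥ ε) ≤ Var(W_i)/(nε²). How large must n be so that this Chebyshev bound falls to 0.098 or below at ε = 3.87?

29

Require 41.2/(n·3.87²) ≤ 0.098, i.e. n ≥ 41.2/(0.098·3.87²) = 28.070.
The smallest integer n is 29.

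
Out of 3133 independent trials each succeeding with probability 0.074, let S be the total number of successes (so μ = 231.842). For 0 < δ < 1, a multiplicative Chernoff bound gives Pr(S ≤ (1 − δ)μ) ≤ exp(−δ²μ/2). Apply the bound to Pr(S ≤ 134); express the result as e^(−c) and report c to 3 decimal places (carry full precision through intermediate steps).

20.646

Write 134 = (1 − δ)μ, so δ = 1 − 134/231.842 = 0.4220202…
Then the exponent is δ²μ/2 = (μ − 134)²/(2μ) = 20.645649.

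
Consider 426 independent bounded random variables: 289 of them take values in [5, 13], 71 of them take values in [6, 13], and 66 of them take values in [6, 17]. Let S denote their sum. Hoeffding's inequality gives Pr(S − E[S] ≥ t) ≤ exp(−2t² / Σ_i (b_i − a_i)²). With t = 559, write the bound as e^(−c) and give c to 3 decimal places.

20.859

Σ(b_i − a_i)² = 289·8² + 71·7² + 66·11² = 29961.
c = 2t² / 29961 = 2·559² / 29961 = 20.8592.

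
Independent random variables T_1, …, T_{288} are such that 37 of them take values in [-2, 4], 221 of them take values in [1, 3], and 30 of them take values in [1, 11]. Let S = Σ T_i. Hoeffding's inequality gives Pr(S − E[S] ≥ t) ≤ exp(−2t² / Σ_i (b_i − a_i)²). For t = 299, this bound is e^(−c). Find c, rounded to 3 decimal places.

Σ(b_i − a_i)² = 37·6² + 221·2² + 30·10² = 5216.
c = 2t² / 5216 = 2·299² / 5216 = 34.2795.

34.280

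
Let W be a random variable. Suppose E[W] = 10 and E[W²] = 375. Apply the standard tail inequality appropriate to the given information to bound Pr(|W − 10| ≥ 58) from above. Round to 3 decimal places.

The first two moments determine the variance, so Chebyshev's inequality is the sharpest standard bound available.
Var(W) = E[W²] − (E[W])² = 375 − 100 = 275.
Chebyshev's inequality: Pr(|W − μ| ≥ t) ≤ Var(W)/t² = 275/3364 = 0.0817.

0.082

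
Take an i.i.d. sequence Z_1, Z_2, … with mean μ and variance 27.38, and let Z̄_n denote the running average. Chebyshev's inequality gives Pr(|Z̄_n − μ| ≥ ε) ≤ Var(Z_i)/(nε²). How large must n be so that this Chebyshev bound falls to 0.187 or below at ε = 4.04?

Require 27.38/(n·4.04²) ≤ 0.187, i.e. n ≥ 27.38/(0.187·4.04²) = 8.971.
The smallest integer n is 9.

9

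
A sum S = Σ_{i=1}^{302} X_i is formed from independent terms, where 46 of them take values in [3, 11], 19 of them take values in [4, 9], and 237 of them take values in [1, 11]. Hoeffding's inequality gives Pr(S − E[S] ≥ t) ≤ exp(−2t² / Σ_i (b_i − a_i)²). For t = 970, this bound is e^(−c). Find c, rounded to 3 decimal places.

69.390

Σ(b_i − a_i)² = 46·8² + 19·5² + 237·10² = 27119.
c = 2t² / 27119 = 2·970² / 27119 = 69.3905.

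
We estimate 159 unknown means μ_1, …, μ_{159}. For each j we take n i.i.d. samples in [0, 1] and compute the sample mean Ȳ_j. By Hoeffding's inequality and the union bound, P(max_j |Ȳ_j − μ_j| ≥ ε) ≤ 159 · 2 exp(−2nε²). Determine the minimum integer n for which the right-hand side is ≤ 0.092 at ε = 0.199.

Need 2·159·exp(−2nε²) ≤ 0.092, i.e. exp(−2nε²) ≤ 0.092/318.
So 2nε² ≥ ln(318/0.092) = 8.148018.
Hence n ≥ 8.148018/(2·0.199²) = 102.876.
The smallest integer n is 103.

103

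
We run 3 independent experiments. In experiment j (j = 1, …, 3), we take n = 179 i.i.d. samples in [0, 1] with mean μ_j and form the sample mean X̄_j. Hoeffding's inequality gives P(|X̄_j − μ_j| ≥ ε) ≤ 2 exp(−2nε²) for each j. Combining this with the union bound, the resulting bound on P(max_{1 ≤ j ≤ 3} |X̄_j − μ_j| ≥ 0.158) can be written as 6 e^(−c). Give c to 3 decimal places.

Union bound over the 3 events: P(max_{1 ≤ j ≤ 3} |X̄_j − μ_j| ≥ 0.158) ≤ 3·2·exp(−2nε²) = 6 exp(−2·179·0.158²).
So c = 2·179·0.158² = 8.9371.

8.937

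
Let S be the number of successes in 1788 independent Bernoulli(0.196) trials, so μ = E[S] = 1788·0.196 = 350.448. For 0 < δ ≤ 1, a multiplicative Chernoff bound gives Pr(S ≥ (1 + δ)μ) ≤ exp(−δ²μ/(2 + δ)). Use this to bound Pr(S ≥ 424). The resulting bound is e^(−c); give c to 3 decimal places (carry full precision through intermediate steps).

6.985

Write 424 = (1 + δ)μ, so δ = 424/350.448 − 1 = 0.2098799…
Then the exponent is δ²μ/(2 + δ) = (424 − μ)² / (μ·(2 + δ)) = 6.985487.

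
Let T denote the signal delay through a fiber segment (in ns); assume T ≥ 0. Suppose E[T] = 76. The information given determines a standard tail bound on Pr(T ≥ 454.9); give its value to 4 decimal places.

Only the mean of a non-negative variable is known, so Markov's inequality is the applicable tail bound.
Markov's inequality: for a non-negative random variable, Pr(T ≥ a) ≤ E[T]/a.
Here E[T] = 76 and a = 454.9, so the bound is 76/454.9 = 0.1671.

0.1671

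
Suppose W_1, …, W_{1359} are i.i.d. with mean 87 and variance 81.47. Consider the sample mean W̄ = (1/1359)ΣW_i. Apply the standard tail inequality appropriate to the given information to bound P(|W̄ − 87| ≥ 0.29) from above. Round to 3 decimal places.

0.713

With mean and variance of each term known, Chebyshev's inequality bounds the deviation of the sum (or sample mean).
Var(W̄) = Var(W_i)/n = 81.47/1359 = 0.059948.
Chebyshev: P(|W̄ − 87| ≥ 0.29) ≤ Var(W̄)/(0.29)² = 81.47/(1359·0.29²) = 0.7128.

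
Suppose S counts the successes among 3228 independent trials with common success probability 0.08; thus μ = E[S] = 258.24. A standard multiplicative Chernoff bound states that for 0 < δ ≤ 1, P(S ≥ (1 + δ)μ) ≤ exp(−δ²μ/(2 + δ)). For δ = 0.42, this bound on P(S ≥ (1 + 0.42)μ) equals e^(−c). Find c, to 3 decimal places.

18.824

c = δ²μ/(2 + δ) = 0.42²·258.24/(2 + 0.42) = 18.8238.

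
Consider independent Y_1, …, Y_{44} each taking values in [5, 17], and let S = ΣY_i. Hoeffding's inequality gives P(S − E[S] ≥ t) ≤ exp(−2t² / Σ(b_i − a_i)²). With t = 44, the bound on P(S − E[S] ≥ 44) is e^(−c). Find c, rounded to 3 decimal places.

0.611

Σ(b_i − a_i)² = 44·(12)² = 6336.
c = 2t²/6336 = 2·44²/6336 = 0.6111.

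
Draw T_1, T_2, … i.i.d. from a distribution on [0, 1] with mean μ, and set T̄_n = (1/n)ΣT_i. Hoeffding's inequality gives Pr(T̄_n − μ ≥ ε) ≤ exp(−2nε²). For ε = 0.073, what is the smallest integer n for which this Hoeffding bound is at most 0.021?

Require exp(−2nε²) ≤ 0.021, i.e. 2nε² ≥ ln(1/0.021) = 3.863233.
So n ≥ 3.863233 / (2·0.073²) = 362.473.
The smallest integer n is 363.

363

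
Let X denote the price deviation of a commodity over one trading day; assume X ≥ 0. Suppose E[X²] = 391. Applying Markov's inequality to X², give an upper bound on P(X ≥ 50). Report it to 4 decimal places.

Since X ≥ 0, the event {X ≥ 50} is the same as {X² ≥ 2500}.
Markov's inequality applied to X² gives P(X² ≥ 2500) ≤ E[X²]/2500 = 391/2500 = 0.1564.

0.1564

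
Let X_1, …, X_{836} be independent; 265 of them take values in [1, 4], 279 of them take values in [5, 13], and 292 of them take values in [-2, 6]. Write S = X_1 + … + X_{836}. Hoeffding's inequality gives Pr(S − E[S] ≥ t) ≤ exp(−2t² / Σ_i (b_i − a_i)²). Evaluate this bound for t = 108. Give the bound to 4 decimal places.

0.5492

Σ(b_i − a_i)² = 265·3² + 279·8² + 292·8² = 38929.
Exponent = 2·108² / 38929 = 0.59924.
Bound = exp(−0.59924) = 0.54923.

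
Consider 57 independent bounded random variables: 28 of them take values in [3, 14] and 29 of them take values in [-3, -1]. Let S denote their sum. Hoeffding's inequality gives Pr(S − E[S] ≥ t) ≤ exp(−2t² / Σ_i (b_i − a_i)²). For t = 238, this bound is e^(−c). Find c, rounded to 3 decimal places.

Σ(b_i − a_i)² = 28·11² + 29·2² = 3504.
c = 2t² / 3504 = 2·238² / 3504 = 32.3311.

32.331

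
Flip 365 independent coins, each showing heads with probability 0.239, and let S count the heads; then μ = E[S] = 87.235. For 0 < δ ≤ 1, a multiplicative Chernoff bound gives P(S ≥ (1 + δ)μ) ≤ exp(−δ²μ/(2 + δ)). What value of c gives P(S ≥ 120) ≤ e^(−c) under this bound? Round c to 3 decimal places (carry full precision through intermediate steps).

Write 120 = (1 + δ)μ, so δ = 120/87.235 − 1 = 0.3755947…
Then the exponent is δ²μ/(2 + δ) = (120 − μ)² / (μ·(2 + δ)) = 5.180328.

5.180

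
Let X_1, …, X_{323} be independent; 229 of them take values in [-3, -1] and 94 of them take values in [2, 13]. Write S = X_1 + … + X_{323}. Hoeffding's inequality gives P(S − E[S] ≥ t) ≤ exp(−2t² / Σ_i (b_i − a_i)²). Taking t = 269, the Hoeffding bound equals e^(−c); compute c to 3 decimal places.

11.776

Σ(b_i − a_i)² = 229·2² + 94·11² = 12290.
c = 2t² / 12290 = 2·269² / 12290 = 11.7756.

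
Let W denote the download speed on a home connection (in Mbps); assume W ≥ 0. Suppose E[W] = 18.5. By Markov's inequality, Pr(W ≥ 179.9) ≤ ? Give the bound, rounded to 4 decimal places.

0.1028

Markov's inequality: for a non-negative random variable, Pr(W ≥ a) ≤ E[W]/a.
Here E[W] = 18.5 and a = 179.9, so the bound is 18.5/179.9 = 0.1028.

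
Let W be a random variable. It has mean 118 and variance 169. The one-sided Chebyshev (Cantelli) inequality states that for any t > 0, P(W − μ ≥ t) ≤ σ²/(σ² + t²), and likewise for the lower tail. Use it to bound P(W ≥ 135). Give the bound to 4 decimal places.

0.3690

Here σ² = 169 and t = 17, so σ² + t² = 458.
Cantelli's bound: 169/458 = 0.3690.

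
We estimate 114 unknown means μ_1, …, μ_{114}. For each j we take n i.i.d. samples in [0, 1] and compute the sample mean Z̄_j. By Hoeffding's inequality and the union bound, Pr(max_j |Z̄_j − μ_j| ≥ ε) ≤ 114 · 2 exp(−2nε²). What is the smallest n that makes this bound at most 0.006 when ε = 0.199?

Need 2·114·exp(−2nε²) ≤ 0.006, i.e. exp(−2nε²) ≤ 0.006/228.
So 2nε² ≥ ln(228/0.006) = 10.545341.
Hence n ≥ 10.545341/(2·0.199²) = 133.145.
The smallest integer n is 134.

134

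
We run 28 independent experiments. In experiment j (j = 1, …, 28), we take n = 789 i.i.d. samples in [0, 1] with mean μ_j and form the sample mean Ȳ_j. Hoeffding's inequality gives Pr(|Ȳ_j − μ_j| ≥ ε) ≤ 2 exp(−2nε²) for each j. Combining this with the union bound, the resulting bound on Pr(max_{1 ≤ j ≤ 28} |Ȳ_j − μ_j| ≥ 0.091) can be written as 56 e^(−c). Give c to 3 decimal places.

13.067

Union bound over the 28 events: Pr(max_{1 ≤ j ≤ 28} |Ȳ_j − μ_j| ≥ 0.091) ≤ 28·2·exp(−2nε²) = 56 exp(−2·789·0.091²).
So c = 2·789·0.091² = 13.0674.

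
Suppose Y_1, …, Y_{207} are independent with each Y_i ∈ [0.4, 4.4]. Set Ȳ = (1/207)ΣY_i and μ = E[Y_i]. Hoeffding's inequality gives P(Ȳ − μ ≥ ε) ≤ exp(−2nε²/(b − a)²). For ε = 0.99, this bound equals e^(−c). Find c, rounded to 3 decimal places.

c = 2nε²/(b − a)² = 2·207·0.99² / 4² = 25.3601.

25.360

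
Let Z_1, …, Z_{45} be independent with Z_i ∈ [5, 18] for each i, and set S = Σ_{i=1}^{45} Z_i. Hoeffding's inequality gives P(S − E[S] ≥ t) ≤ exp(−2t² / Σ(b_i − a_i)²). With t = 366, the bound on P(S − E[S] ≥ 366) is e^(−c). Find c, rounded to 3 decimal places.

35.228

Σ(b_i − a_i)² = 45·(13)² = 7605.
c = 2t²/7605 = 2·366²/7605 = 35.2284.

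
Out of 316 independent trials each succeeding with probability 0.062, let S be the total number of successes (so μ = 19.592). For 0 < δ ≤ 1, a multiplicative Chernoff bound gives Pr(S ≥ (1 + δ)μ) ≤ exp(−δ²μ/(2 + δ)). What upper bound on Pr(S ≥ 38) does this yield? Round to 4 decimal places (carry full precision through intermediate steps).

Write 38 = (1 + δ)μ, so δ = 38/19.592 − 1 = 0.9395672…
Then the exponent is δ²μ/(2 + δ) = (38 − μ)² / (μ·(2 + δ)) = 5.883707.
Bound = exp(−5.883707) = 0.00278.

0.0028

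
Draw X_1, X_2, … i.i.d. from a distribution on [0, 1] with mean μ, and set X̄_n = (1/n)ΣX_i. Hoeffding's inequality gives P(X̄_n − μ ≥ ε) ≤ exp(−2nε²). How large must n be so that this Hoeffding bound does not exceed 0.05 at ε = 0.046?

Require exp(−2nε²) ≤ 0.05, i.e. 2nε² ≥ ln(1/0.05) = 2.995732.
So n ≥ 2.995732 / (2·0.046²) = 707.876.
The smallest integer n is 708.

708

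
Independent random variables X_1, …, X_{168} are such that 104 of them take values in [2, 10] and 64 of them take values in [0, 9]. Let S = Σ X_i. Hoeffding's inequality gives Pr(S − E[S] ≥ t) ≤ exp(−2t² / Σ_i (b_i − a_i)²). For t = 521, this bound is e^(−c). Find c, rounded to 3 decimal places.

45.852

Σ(b_i − a_i)² = 104·8² + 64·9² = 11840.
c = 2t² / 11840 = 2·521² / 11840 = 45.8515.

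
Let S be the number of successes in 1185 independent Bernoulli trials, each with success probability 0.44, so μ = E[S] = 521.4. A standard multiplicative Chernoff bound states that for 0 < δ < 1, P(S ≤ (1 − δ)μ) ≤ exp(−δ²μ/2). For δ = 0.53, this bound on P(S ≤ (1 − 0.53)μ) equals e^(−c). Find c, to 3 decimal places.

c = δ²μ/2 = 0.53²·521.4/2 = 73.2306.

73.231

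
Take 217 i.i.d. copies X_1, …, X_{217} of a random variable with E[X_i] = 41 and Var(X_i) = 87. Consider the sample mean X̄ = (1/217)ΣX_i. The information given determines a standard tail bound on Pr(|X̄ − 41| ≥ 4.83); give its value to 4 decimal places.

0.0172

With mean and variance of each term known, Chebyshev's inequality bounds the deviation of the sum (or sample mean).
Var(X̄) = Var(X_i)/n = 87/217 = 0.40092.
Chebyshev: Pr(|X̄ − 41| ≥ 4.83) ≤ Var(X̄)/(4.83)² = 87/(217·4.83²) = 0.0172.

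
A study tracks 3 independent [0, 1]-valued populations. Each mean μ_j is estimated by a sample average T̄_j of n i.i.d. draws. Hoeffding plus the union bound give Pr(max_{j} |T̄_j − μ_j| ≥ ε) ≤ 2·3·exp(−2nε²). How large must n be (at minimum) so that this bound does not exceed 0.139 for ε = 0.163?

Need 2·3·exp(−2nε²) ≤ 0.139, i.e. exp(−2nε²) ≤ 0.139/6.
So 2nε² ≥ ln(6/0.139) = 3.765041.
Hence n ≥ 3.765041/(2·0.163²) = 70.854.
The smallest integer n is 71.

71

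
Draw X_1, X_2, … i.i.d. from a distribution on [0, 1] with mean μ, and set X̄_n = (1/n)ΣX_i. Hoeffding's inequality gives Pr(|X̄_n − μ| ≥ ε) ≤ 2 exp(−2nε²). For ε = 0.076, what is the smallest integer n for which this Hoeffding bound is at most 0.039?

Require 2·exp(−2nε²) ≤ 0.039, i.e. 2nε² ≥ ln(2/0.039) = 3.937341.
So n ≥ 3.937341 / (2·0.076²) = 340.836.
The smallest integer n is 341.

341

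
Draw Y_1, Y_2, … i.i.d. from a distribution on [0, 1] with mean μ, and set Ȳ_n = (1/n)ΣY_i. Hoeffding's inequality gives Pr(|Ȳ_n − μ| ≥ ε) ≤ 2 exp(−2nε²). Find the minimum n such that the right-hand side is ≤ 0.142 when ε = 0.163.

50

Require 2·exp(−2nε²) ≤ 0.142, i.e. 2nε² ≥ ln(2/0.142) = 2.645075.
So n ≥ 2.645075 / (2·0.163²) = 49.777.
The smallest integer n is 50.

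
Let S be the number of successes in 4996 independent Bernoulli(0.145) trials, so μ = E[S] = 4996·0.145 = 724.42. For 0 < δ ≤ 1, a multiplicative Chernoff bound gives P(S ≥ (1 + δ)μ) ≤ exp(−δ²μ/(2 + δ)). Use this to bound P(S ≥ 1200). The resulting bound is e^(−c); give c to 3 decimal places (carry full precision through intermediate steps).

117.530

Write 1200 = (1 + δ)μ, so δ = 1200/724.42 − 1 = 0.6564976…
Then the exponent is δ²μ/(2 + δ) = (1200 − μ)² / (μ·(2 + δ)) = 117.529612.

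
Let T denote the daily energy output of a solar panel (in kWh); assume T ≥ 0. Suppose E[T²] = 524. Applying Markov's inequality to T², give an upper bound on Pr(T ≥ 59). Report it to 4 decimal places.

0.1505

Since T ≥ 0, the event {T ≥ 59} is the same as {T² ≥ 3481}.
Markov's inequality applied to T² gives Pr(T² ≥ 3481) ≤ E[T²]/3481 = 524/3481 = 0.1505.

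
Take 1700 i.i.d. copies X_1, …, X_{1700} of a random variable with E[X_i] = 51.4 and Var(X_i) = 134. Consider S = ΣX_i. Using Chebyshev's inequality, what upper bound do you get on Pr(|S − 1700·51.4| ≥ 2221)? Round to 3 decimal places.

Var(S) = n·Var(X_i) = 1700·134 = 227800.
Chebyshev: Pr(|S − 1700·51.4| ≥ 2221) ≤ Var(S)/2221² = 227800/4932841 = 0.0462.

0.046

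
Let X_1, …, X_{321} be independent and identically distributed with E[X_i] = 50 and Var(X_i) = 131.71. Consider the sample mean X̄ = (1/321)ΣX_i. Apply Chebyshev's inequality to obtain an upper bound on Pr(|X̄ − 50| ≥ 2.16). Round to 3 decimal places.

0.088

Var(X̄) = Var(X_i)/n = 131.71/321 = 0.41031.
Chebyshev: Pr(|X̄ − 50| ≥ 2.16) ≤ Var(X̄)/(2.16)² = 131.71/(321·2.16²) = 0.0879.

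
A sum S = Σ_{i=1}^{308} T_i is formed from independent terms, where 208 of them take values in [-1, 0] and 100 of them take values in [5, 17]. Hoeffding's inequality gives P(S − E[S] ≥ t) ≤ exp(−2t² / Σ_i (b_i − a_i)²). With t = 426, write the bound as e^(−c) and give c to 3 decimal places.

24.846

Σ(b_i − a_i)² = 208·1² + 100·12² = 14608.
c = 2t² / 14608 = 2·426² / 14608 = 24.8461.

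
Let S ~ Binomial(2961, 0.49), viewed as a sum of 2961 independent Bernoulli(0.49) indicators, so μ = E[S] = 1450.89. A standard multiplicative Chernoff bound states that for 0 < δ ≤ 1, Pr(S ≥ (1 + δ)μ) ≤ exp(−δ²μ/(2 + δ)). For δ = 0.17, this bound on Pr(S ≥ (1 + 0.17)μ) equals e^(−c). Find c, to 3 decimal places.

c = δ²μ/(2 + δ) = 0.17²·1450.89/(2 + 0.17) = 19.3229.

19.323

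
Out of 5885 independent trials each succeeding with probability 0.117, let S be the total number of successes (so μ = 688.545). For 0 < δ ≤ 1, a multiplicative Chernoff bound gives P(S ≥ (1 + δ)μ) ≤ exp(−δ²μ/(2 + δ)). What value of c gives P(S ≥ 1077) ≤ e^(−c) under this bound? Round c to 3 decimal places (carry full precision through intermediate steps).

85.468

Write 1077 = (1 + δ)μ, so δ = 1077/688.545 − 1 = 0.5641679…
Then the exponent is δ²μ/(2 + δ) = (1077 − μ)² / (μ·(2 + δ)) = 85.467823.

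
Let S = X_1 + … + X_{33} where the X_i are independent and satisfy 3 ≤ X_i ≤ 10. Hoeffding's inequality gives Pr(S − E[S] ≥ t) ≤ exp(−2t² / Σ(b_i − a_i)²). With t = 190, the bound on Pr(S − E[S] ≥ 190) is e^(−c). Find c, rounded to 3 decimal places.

Σ(b_i − a_i)² = 33·(7)² = 1617.
c = 2t²/1617 = 2·190²/1617 = 44.6506.

44.651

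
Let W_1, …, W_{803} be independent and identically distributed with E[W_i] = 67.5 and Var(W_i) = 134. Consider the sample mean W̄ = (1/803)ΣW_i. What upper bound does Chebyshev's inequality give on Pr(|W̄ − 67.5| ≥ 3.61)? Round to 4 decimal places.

0.0128

Var(W̄) = Var(W_i)/n = 134/803 = 0.16687.
Chebyshev: Pr(|W̄ − 67.5| ≥ 3.61) ≤ Var(W̄)/(3.61)² = 134/(803·3.61²) = 0.0128.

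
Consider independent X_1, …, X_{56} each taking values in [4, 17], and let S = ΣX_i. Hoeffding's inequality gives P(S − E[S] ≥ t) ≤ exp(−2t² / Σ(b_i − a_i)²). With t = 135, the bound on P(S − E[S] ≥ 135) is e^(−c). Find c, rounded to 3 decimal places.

Σ(b_i − a_i)² = 56·(13)² = 9464.
c = 2t²/9464 = 2·135²/9464 = 3.8514.

3.851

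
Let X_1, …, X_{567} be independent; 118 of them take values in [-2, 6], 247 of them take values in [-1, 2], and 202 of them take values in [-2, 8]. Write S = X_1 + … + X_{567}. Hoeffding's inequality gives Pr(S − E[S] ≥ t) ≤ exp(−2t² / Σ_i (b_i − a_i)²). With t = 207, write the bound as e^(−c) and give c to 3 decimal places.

2.859

Σ(b_i − a_i)² = 118·8² + 247·3² + 202·10² = 29975.
c = 2t² / 29975 = 2·207² / 29975 = 2.8590.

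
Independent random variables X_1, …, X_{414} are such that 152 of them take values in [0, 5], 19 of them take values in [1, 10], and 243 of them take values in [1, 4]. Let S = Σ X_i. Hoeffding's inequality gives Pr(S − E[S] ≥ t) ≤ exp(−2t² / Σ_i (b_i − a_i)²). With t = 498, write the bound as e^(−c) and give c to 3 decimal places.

Σ(b_i − a_i)² = 152·5² + 19·9² + 243·3² = 7526.
c = 2t² / 7526 = 2·498² / 7526 = 65.9059.

65.906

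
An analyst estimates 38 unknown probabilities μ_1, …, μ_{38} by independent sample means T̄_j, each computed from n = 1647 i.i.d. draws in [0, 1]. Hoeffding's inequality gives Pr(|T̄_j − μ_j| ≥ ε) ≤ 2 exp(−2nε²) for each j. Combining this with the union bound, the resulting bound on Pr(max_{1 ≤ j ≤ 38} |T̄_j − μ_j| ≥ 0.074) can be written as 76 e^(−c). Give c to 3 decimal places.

18.038

Union bound over the 38 events: Pr(max_{1 ≤ j ≤ 38} |T̄_j − μ_j| ≥ 0.074) ≤ 38·2·exp(−2nε²) = 76 exp(−2·1647·0.074²).
So c = 2·1647·0.074² = 18.0379.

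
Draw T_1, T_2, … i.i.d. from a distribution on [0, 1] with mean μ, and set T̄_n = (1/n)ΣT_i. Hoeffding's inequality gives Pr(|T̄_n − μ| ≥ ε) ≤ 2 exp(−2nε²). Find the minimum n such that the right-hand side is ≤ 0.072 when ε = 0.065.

Require 2·exp(−2nε²) ≤ 0.072, i.e. 2nε² ≥ ln(2/0.072) = 3.324236.
So n ≥ 3.324236 / (2·0.065²) = 393.401.
The smallest integer n is 394.

394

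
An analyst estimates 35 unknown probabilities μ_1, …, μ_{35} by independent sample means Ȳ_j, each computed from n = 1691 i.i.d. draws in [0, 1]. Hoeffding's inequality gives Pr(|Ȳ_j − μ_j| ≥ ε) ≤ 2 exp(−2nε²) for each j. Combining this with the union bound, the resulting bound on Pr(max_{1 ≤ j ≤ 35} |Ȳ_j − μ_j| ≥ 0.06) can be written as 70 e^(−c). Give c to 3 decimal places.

12.175

Union bound over the 35 events: Pr(max_{1 ≤ j ≤ 35} |Ȳ_j − μ_j| ≥ 0.06) ≤ 35·2·exp(−2nε²) = 70 exp(−2·1691·0.06²).
So c = 2·1691·0.06² = 12.1752.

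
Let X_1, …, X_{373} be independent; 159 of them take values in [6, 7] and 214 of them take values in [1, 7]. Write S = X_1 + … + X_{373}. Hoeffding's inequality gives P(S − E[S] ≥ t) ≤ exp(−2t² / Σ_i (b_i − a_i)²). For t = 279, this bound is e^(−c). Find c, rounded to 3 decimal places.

Σ(b_i − a_i)² = 159·1² + 214·6² = 7863.
c = 2t² / 7863 = 2·279² / 7863 = 19.7993.

19.799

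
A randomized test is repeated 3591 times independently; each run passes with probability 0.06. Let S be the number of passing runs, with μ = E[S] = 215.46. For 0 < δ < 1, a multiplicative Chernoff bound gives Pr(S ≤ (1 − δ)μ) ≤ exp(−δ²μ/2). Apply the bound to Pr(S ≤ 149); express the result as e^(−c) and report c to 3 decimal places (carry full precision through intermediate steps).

Write 149 = (1 − δ)μ, so δ = 1 − 149/215.46 = 0.3084563…
Then the exponent is δ²μ/2 = (μ − 149)²/(2μ) = 10.250004.

10.250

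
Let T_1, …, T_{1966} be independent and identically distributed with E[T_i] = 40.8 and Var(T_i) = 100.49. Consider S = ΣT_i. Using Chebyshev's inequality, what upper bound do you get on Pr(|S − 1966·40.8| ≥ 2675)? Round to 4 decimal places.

Var(S) = n·Var(T_i) = 1966·100.49 = 197563.34.
Chebyshev: Pr(|S − 1966·40.8| ≥ 2675) ≤ Var(S)/2675² = 197563.34/7155625 = 0.0276.

0.0276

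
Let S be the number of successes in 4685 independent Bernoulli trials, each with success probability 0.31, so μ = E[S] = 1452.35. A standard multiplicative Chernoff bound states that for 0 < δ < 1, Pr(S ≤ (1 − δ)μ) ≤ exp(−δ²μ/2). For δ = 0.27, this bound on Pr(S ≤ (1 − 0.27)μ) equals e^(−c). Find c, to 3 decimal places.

c = δ²μ/2 = 0.27²·1452.35/2 = 52.9382.

52.938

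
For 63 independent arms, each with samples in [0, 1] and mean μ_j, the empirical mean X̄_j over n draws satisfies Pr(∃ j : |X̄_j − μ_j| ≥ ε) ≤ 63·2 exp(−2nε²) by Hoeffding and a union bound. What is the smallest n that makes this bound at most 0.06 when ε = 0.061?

1028

Need 2·63·exp(−2nε²) ≤ 0.06, i.e. exp(−2nε²) ≤ 0.06/126.
So 2nε² ≥ ln(126/0.06) = 7.649693.
Hence n ≥ 7.649693/(2·0.061²) = 1027.908.
The smallest integer n is 1028.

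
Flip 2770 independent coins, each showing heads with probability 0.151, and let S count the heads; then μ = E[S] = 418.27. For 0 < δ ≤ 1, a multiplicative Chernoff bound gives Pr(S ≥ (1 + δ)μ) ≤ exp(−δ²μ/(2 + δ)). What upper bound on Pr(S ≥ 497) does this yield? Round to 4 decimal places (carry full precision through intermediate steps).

0.0011

Write 497 = (1 + δ)μ, so δ = 497/418.27 − 1 = 0.1882277…
Then the exponent is δ²μ/(2 + δ) = (497 − μ)² / (μ·(2 + δ)) = 6.772223.
Bound = exp(−6.772223) = 0.00115.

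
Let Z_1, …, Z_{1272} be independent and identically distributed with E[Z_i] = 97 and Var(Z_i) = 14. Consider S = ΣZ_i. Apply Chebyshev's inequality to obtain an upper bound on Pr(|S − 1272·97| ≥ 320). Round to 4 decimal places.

Var(S) = n·Var(Z_i) = 1272·14 = 17808.
Chebyshev: Pr(|S − 1272·97| ≥ 320) ≤ Var(S)/320² = 17808/102400 = 0.1739.

0.1739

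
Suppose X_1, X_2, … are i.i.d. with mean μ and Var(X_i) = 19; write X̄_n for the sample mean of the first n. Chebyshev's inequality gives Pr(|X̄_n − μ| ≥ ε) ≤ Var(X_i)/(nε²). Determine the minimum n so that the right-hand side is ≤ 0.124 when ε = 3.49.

Require 19/(n·3.49²) ≤ 0.124, i.e. n ≥ 19/(0.124·3.49²) = 12.580.
The smallest integer n is 13.

13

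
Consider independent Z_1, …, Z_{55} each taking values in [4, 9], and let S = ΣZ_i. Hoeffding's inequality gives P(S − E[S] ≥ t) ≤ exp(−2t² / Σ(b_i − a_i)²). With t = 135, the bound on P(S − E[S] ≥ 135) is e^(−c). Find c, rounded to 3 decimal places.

26.509

Σ(b_i − a_i)² = 55·(5)² = 1375.
c = 2t²/1375 = 2·135²/1375 = 26.5091.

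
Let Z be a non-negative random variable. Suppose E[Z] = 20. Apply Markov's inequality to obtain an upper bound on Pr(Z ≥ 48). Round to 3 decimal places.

Markov's inequality: for a non-negative random variable, Pr(Z ≥ a) ≤ E[Z]/a.
Here E[Z] = 20 and a = 48, so the bound is 20/48 = 0.4167.

0.417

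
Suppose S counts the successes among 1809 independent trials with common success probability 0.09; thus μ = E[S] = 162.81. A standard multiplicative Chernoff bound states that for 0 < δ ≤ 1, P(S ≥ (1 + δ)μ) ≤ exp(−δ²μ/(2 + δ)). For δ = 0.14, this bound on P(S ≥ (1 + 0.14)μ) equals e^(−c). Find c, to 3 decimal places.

c = δ²μ/(2 + δ) = 0.14²·162.81/(2 + 0.14) = 1.4912.

1.491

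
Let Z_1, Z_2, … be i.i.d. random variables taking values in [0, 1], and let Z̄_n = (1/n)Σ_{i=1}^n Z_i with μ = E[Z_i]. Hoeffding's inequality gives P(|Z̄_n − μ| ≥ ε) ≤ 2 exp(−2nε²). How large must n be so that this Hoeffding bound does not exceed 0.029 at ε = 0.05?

847

Require 2·exp(−2nε²) ≤ 0.029, i.e. 2nε² ≥ ln(2/0.029) = 4.233607.
So n ≥ 4.233607 / (2·0.05²) = 846.721.
The smallest integer n is 847.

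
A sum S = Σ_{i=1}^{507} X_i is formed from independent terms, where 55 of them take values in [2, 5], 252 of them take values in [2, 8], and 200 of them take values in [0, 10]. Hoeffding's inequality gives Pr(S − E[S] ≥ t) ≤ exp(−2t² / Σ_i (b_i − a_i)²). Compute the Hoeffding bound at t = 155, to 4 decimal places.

Σ(b_i − a_i)² = 55·3² + 252·6² + 200·10² = 29567.
Exponent = 2·155² / 29567 = 1.62512.
Bound = exp(−1.62512) = 0.19689.

0.1969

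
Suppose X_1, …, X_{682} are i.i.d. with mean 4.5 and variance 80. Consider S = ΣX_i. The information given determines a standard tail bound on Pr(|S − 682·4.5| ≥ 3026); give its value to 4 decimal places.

With mean and variance of each term known, Chebyshev's inequality bounds the deviation of the sum (or sample mean).
Var(S) = n·Var(X_i) = 682·80 = 54560.
Chebyshev: Pr(|S − 682·4.5| ≥ 3026) ≤ Var(S)/3026² = 54560/9156676 = 0.0060.

0.0060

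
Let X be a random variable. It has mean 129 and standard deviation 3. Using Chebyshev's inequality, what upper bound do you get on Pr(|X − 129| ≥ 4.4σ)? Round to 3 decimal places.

Chebyshev: Pr(|X − μ| ≥ t) ≤ Var(X)/t².
Var(X) = σ² = 3² = 9.
t = 4.4·3 = 13.2.
Bound = 9 / 174.24 = 0.0517.

0.052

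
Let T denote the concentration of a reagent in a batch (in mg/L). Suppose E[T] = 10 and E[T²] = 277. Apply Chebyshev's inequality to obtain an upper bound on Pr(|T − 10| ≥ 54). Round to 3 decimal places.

Var(T) = E[T²] − (E[T])² = 277 − 100 = 177.
Chebyshev's inequality: Pr(|T − μ| ≥ t) ≤ Var(T)/t² = 177/2916 = 0.0607.

0.061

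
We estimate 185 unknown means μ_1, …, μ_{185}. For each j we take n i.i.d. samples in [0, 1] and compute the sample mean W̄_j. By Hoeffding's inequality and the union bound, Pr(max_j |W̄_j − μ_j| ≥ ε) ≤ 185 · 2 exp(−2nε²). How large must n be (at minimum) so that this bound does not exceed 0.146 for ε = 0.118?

282

Need 2·185·exp(−2nε²) ≤ 0.146, i.e. exp(−2nε²) ≤ 0.146/370.
So 2nε² ≥ ln(370/0.146) = 7.837652.
Hence n ≥ 7.837652/(2·0.118²) = 281.444.
The smallest integer n is 282.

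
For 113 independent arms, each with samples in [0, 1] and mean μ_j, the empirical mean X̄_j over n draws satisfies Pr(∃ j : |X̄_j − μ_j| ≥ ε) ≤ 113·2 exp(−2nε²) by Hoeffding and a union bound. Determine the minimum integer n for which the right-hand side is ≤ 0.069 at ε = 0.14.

Need 2·113·exp(−2nε²) ≤ 0.069, i.e. exp(−2nε²) ≤ 0.069/226.
So 2nε² ≥ ln(226/0.069) = 8.094184.
Hence n ≥ 8.094184/(2·0.14²) = 206.484.
The smallest integer n is 207.

207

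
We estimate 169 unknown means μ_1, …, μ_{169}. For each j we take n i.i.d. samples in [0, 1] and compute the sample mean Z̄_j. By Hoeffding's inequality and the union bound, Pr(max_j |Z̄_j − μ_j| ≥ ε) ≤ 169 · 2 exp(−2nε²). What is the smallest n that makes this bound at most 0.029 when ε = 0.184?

139

Need 2·169·exp(−2nε²) ≤ 0.029, i.e. exp(−2nε²) ≤ 0.029/338.
So 2nε² ≥ ln(338/0.029) = 9.363505.
Hence n ≥ 9.363505/(2·0.184²) = 138.284.
The smallest integer n is 139.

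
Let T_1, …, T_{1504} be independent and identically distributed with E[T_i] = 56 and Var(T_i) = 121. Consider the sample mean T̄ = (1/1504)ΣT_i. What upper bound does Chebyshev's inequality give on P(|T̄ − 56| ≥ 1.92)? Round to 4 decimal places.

Var(T̄) = Var(T_i)/n = 121/1504 = 0.080452.
Chebyshev: P(|T̄ − 56| ≥ 1.92) ≤ Var(T̄)/(1.92)² = 121/(1504·1.92²) = 0.0218.

0.0218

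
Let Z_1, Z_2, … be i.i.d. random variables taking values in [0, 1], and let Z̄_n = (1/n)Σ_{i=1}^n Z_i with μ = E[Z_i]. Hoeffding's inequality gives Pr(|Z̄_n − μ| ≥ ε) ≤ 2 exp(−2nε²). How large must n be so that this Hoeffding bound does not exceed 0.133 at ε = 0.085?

Require 2·exp(−2nε²) ≤ 0.133, i.e. 2nε² ≥ ln(2/0.133) = 2.710553.
So n ≥ 2.710553 / (2·0.085²) = 187.582.
The smallest integer n is 188.

188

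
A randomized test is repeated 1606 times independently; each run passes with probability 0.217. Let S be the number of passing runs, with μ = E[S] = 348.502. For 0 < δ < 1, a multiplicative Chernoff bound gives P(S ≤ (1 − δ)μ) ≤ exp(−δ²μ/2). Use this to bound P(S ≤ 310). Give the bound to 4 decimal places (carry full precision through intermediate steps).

0.1192

Write 310 = (1 − δ)μ, so δ = 1 − 310/348.502 = 0.1104786…
Then the exponent is δ²μ/2 = (μ − 310)²/(2μ) = 2.126823.
Bound = exp(−2.126823) = 0.11922.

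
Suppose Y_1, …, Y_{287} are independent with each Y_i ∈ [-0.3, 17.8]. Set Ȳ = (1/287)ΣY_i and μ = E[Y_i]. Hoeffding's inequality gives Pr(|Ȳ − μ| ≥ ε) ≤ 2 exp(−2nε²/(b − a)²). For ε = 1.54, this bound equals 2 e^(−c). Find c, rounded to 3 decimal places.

c = 2nε²/(b − a)² = 2·287·1.54² / 18.1² = 4.1552.

4.155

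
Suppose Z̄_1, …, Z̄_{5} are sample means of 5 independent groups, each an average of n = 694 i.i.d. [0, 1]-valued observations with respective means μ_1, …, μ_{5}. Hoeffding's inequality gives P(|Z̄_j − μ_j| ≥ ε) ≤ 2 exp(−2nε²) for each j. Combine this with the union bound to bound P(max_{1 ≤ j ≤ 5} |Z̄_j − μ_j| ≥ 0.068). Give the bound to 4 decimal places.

0.0163

Per-experiment Hoeffding bound: 2·exp(−2·694·0.068²) = 2·exp(−6.41811) = 0.0032635.
Union bound over 5 events: 5·0.0032635 = 0.01632.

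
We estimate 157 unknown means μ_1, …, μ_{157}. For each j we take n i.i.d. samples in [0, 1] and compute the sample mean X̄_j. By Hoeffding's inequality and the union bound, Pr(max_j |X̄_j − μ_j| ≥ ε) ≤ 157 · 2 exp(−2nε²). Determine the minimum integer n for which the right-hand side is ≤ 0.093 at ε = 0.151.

Need 2·157·exp(−2nε²) ≤ 0.093, i.e. exp(−2nε²) ≤ 0.093/314.
So 2nε² ≥ ln(314/0.093) = 8.124549.
Hence n ≥ 8.124549/(2·0.151²) = 178.162.
The smallest integer n is 179.

179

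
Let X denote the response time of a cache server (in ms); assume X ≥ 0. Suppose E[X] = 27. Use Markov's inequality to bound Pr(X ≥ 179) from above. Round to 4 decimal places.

Markov's inequality: for a non-negative random variable, Pr(X ≥ a) ≤ E[X]/a.
Here E[X] = 27 and a = 179, so the bound is 27/179 = 0.1508.

0.1508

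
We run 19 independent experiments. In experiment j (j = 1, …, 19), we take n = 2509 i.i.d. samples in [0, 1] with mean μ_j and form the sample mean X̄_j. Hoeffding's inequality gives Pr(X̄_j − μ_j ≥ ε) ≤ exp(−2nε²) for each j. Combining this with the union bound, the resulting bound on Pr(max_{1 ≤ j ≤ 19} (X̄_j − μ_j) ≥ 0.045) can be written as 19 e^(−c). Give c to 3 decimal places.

10.161

Union bound over the 19 events: Pr(max_{1 ≤ j ≤ 19} (X̄_j − μ_j) ≥ 0.045) ≤ 19·exp(−2nε²) = 19 exp(−2·2509·0.045²).
So c = 2·2509·0.045² = 10.1615.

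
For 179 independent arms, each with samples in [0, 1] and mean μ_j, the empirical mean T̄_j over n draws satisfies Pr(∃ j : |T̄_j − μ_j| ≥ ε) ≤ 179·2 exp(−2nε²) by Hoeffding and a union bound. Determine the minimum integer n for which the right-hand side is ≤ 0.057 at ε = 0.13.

259

Need 2·179·exp(−2nε²) ≤ 0.057, i.e. exp(−2nε²) ≤ 0.057/358.
So 2nε² ≥ ln(358/0.057) = 8.745237.
Hence n ≥ 8.745237/(2·0.13²) = 258.735.
The smallest integer n is 259.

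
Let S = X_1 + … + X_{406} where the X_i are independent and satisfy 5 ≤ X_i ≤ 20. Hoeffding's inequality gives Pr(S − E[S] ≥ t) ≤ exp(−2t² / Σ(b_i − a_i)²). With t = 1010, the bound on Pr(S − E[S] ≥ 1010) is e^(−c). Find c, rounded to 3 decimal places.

Σ(b_i − a_i)² = 406·(15)² = 91350.
c = 2t²/91350 = 2·1010²/91350 = 22.3339.

22.334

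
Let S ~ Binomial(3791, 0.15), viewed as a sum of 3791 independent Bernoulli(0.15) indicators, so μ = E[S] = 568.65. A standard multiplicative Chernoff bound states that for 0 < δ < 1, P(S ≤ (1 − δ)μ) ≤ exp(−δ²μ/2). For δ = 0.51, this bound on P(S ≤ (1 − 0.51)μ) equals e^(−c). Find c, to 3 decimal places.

c = δ²μ/2 = 0.51²·568.65/2 = 73.9529.

73.953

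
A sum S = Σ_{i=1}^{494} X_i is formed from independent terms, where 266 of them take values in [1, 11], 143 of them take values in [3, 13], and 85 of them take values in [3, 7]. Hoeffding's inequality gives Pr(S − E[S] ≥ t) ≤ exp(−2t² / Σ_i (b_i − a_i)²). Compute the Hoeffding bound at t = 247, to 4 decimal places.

0.0557

Σ(b_i − a_i)² = 266·10² + 143·10² + 85·4² = 42260.
Exponent = 2·247² / 42260 = 2.88732.
Bound = exp(−2.88732) = 0.05573.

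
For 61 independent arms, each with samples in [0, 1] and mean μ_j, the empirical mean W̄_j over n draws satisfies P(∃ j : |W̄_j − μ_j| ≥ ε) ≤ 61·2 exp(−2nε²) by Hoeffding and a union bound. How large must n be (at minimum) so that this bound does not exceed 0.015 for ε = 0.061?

1210

Need 2·61·exp(−2nε²) ≤ 0.015, i.e. exp(−2nε²) ≤ 0.015/122.
So 2nε² ≥ ln(122/0.015) = 9.003726.
Hence n ≥ 9.003726/(2·0.061²) = 1209.853.
The smallest integer n is 1210.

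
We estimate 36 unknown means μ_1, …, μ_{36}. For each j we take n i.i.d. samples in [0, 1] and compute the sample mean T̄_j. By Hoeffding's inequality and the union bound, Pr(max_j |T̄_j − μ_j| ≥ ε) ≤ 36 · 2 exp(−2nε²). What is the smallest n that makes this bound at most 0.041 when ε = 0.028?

4765

Need 2·36·exp(−2nε²) ≤ 0.041, i.e. exp(−2nε²) ≤ 0.041/72.
So 2nε² ≥ ln(72/0.041) = 7.470849.
Hence n ≥ 7.470849/(2·0.028²) = 4764.572.
The smallest integer n is 4765.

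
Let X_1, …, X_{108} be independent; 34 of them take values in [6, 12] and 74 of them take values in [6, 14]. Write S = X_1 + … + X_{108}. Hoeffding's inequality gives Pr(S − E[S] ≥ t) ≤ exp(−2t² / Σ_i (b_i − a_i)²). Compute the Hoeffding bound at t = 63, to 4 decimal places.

Σ(b_i − a_i)² = 34·6² + 74·8² = 5960.
Exponent = 2·63² / 5960 = 1.33188.
Bound = exp(−1.33188) = 0.26398.

0.2640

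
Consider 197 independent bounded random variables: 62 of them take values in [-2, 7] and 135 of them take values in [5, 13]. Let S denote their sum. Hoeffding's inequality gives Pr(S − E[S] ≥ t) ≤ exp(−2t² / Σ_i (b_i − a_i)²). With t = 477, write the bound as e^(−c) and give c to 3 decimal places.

33.308

Σ(b_i − a_i)² = 62·9² + 135·8² = 13662.
c = 2t² / 13662 = 2·477² / 13662 = 33.3083.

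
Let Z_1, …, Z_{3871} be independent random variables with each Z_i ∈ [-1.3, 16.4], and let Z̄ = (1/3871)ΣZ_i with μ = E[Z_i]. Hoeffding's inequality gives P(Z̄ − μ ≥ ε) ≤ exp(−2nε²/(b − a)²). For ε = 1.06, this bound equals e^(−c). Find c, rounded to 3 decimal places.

27.766

c = 2nε²/(b − a)² = 2·3871·1.06² / 17.7² = 27.7663.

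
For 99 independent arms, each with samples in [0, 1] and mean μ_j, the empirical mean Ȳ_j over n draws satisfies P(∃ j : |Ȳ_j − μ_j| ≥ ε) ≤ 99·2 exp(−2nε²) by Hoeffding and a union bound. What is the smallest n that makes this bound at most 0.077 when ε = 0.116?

292

Need 2·99·exp(−2nε²) ≤ 0.077, i.e. exp(−2nε²) ≤ 0.077/198.
So 2nε² ≥ ln(198/0.077) = 7.852217.
Hence n ≥ 7.852217/(2·0.116²) = 291.774.
The smallest integer n is 292.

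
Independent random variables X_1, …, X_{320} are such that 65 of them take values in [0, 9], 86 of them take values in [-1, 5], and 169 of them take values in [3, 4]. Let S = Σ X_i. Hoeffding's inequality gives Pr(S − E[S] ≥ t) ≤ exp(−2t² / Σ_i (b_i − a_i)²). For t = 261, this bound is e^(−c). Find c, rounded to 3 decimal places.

15.972

Σ(b_i − a_i)² = 65·9² + 86·6² + 169·1² = 8530.
c = 2t² / 8530 = 2·261² / 8530 = 15.9721.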